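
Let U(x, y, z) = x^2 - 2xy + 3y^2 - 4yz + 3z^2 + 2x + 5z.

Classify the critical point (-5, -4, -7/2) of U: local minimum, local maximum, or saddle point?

local minimum

The Hessian is constant: H = [[2, -2, 0], [-2, 6, -4], [0, -4, 6]].
Leading principal minors: Δ₁ = 2, Δ₂ = 8, Δ₃ = 16.
All leading minors are positive, so H is positive definite: a local minimum.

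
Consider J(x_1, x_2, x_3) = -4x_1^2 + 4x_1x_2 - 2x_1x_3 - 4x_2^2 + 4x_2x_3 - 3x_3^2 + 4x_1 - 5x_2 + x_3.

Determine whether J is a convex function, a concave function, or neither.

concave

J is quadratic, so its Hessian is the constant matrix H = [[-8, 4, -2], [4, -8, 4], [-2, 4, -6]].
Leading principal minors: -8, 48, -192.
Signs alternate −, +, − ⇒ H ≺ 0 ⇒ concave.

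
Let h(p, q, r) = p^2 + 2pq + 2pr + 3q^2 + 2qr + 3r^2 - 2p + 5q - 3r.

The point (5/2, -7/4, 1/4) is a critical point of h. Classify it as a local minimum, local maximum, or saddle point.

The Hessian is constant: H = [[2, 2, 2], [2, 6, 2], [2, 2, 6]].
Leading principal minors: Δ₁ = 2, Δ₂ = 8, Δ₃ = 32.
All leading minors are positive, so H is positive definite: a local minimum.

local minimum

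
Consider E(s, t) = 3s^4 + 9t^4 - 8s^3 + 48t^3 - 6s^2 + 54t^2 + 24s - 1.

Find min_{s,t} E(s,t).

-101

E(s,t) separates as P(s) + Q(t) − 1, so its minimum is min P + min Q − 1.
P'(s) = 12(s - 2)(s - 1)(s + 1) vanishes at s ∈ {-1, 1, 2}; Q'(t) = 36t(t + 1)(t + 3) vanishes at t ∈ {-3, -1, 0}.
Local minima of P (where P''>0): P(-1)=-19, P(2)=8. Local minima of Q: Q(-3)=-81, Q(0)=0.
So the global minimum of E is P(-1) + Q(-3) − 1 = -19 − 81 − 1 = -101, attained at (-1, -3).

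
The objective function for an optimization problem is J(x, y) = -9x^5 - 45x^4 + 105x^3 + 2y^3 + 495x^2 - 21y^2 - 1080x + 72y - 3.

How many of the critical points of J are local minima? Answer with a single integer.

2

J separates as a function of x plus a function of y, so ∇J=0 decouples.
∂J/∂x = -45(x - 2)(x - 1)(x + 3)(x + 4) = 0 at x ∈ {-4, -3, 1, 2}; ∂J/∂y = 6(y - 4)(y - 3) = 0 at y ∈ {3, 4}.
The Hessian is diagonal: diag(J_xx, J_yy). Second derivatives: J_xx(-4)=1350, J_xx(-3)=-900, J_xx(1)=900, J_xx(2)=-1350; J_yy(3)=-6, J_yy(4)=6.
Local minima occur where both diagonal entries positive: (-4, 4), (1, 4). Count: 2.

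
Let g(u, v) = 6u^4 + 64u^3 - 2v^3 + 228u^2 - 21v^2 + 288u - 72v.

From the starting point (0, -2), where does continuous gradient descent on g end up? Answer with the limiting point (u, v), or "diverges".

diverges

g is separable, so gradient descent decouples: u follows -∂g/∂u, v follows -∂g/∂v.
∂g/∂u = 24(u + 1)(u + 3)(u + 4); at u=0 this is 288, so u decreases.
∂g/∂v = -6(v + 3)(v + 4); at v=-2 this is -12, so v increases.
The v-coordinate has no critical point in that direction and runs off to infinity.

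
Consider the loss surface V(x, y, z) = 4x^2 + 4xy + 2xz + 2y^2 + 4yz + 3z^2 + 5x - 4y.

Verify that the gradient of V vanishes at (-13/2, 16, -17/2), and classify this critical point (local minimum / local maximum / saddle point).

local minimum

∇V = (8x + 4y + 2z + 5, 4x + 4y + 4z - 4, 2x + 4y + 6z); substituting (-13/2, 16, -17/2) gives ∇V = (0, 0, 0), so (-13/2, 16, -17/2) is indeed a critical point.
The Hessian is constant: H = [[8, 4, 2], [4, 4, 4], [2, 4, 6]].
Leading principal minors: Δ₁ = 8, Δ₂ = 16, Δ₃ = 16.
All leading minors are positive, so H is positive definite: a local minimum.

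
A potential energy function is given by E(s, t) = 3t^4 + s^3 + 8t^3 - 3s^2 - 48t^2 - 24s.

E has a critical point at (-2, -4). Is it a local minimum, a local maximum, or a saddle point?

saddle point

The mixed partial ∂²E/∂s∂t is 0, so the Hessian at any point is diag(E_ss, E_tt) = diag(6(s - 1), 12(3t^2 + 4t - 8)).
At (-2, -4): H = diag(-18, 288).
The eigenvalues have opposite signs, so H is indefinite: a saddle point.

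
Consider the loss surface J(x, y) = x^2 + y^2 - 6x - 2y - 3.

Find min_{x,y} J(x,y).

J(x,y) separates as P(x) + Q(y) − 3, so its minimum is min P + min Q − 3.
P'(x) = 2x - 6 vanishes at x ∈ {3}; Q'(y) = 2y - 2 vanishes at y ∈ {1}.
Local minima of P (where P''>0): P(3)=-9. Local minima of Q: Q(1)=-1.
So the global minimum of J is P(3) + Q(1) − 3 = -9 − 1 − 3 = -13, attained at (3, 1).

-13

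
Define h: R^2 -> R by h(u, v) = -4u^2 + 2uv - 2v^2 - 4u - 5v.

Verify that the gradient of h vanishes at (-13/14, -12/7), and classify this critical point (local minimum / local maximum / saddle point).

∇h = (-8u + 2v - 4, 2u - 4v - 5); substituting (-13/14, -12/7) gives ∇h = (0, 0), so (-13/14, -12/7) is indeed a critical point.
The Hessian of h is constant: H = [[-8, 2], [2, -4]].
det(H) = (-8)·(-4) − 2² = 28.
det(H) > 0 and tr(H) = -12 < 0, so H is negative definite and the point is a local maximum.

local maximum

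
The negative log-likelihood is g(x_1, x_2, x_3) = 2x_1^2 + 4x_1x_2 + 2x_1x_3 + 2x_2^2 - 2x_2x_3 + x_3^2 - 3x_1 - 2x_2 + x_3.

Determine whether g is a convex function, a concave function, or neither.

neither

g is quadratic, so its Hessian is the constant matrix H = [[4, 4, 2], [4, 4, -2], [2, -2, 2]].
Leading principal minors: 4, 0, -64.
Neither pattern holds ⇒ H is indefinite ⇒ neither convex nor concave.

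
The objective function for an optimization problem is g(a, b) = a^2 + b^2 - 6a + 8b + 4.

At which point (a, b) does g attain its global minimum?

g(a,b) separates as P(a) + Q(b) + 4, so its minimum is min P + min Q + 4.
P'(a) = 2a - 6 vanishes at a ∈ {3}; Q'(b) = 2b + 8 vanishes at b ∈ {-4}.
Local minima of P (where P''>0): P(3)=-9. Local minima of Q: Q(-4)=-16.
So the global minimum of g is P(3) + Q(-4) + 4 = -9 − 16 + 4 = -21, attained at (3, -4).

(3, -4)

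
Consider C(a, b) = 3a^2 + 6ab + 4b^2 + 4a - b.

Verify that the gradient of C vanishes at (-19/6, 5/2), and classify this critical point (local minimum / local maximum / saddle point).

∇C = (6a + 6b + 4, 6a + 8b - 1); substituting (-19/6, 5/2) gives ∇C = (0, 0), so (-19/6, 5/2) is indeed a critical point.
The Hessian of C is constant: H = [[6, 6], [6, 8]].
det(H) = 6·8 − 6² = 12.
det(H) > 0 and tr(H) = 14 > 0, so H is positive definite and the point is a local minimum.

local minimum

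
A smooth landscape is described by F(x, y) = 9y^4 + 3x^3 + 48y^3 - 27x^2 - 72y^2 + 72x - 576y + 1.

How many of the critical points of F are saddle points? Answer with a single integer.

F separates as a function of x plus a function of y, so ∇F=0 decouples.
∂F/∂x = 9(x - 4)(x - 2) = 0 at x ∈ {2, 4}; ∂F/∂y = 36(y - 2)(y + 2)(y + 4) = 0 at y ∈ {-4, -2, 2}.
The Hessian is diagonal: diag(F_xx, F_yy). Second derivatives: F_xx(2)=-18, F_xx(4)=18; F_yy(-4)=432, F_yy(-2)=-288, F_yy(2)=864.
Saddle points occur where the two diagonal entries have opposite signs: (2, -4), (2, 2), (4, -2). Count: 3.

3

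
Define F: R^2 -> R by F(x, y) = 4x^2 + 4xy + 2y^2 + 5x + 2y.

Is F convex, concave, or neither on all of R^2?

convex

F is quadratic, so its Hessian is the constant matrix H = [[8, 4], [4, 4]].
det(H) = 16, tr(H) = 12.
det(H) > 0 and tr(H) > 0, so H is positive definite everywhere: convex.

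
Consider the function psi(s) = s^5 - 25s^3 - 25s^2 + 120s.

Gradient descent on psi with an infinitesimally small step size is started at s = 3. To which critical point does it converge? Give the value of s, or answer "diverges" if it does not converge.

4

psi'(s) = 5(s - 4)(s - 1)(s + 2)(s + 3), so psi'(3) = -300.
Gradient descent moves in the -psi' direction, i.e. s is increasing.
The nearest critical point in that direction is s = 4, where psi'' = 630 > 0 (a local minimum). The iterate converges there.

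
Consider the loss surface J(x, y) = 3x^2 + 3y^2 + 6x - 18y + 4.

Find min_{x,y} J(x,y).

J(x,y) separates as P(x) + Q(y) + 4, so its minimum is min P + min Q + 4.
P'(x) = 6x + 6 vanishes at x ∈ {-1}; Q'(y) = 6y - 18 vanishes at y ∈ {3}.
Local minima of P (where P''>0): P(-1)=-3. Local minima of Q: Q(3)=-27.
So the global minimum of J is P(-1) + Q(3) + 4 = -3 − 27 + 4 = -26, attained at (-1, 3).

-26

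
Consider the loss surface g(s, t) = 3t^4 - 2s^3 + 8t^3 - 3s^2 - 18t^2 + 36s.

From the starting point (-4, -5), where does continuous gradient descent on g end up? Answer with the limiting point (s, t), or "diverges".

g is separable, so gradient descent decouples: s follows -∂g/∂s, t follows -∂g/∂t.
∂g/∂s = -6(s - 2)(s + 3); at s=-4 this is -36, so s increases.
∂g/∂t = 12t(t - 1)(t + 3); at t=-5 this is -720, so t increases.
s converges to its nearest critical value -3 (a local min of the s-part); t converges to -3. The iterate converges to (-3, -3).

(-3, -3)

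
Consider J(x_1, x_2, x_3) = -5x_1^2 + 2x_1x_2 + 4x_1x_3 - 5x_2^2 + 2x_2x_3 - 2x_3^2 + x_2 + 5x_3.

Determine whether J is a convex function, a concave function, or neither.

J is quadratic, so its Hessian is the constant matrix H = [[-10, 2, 4], [2, -10, 2], [4, 2, -4]].
Leading principal minors: -10, 96, -152.
Signs alternate −, +, − ⇒ H ≺ 0 ⇒ concave.

concave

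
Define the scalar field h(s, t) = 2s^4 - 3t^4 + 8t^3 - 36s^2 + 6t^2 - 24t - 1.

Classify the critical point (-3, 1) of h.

local minimum

The mixed partial ∂²h/∂s∂t is 0, so the Hessian at any point is diag(h_ss, h_tt) = diag(24(s^2 - 3), 12(-3t^2 + 4t + 1)).
At (-3, 1): H = diag(144, 24).
Both eigenvalues are positive, so H is positive definite: a local minimum.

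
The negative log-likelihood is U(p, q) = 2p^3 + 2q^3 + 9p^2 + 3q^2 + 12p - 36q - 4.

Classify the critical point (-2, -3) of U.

The mixed partial ∂²U/∂p∂q is 0, so the Hessian at any point is diag(U_pp, U_qq) = diag(6(2p + 3), 6(2q + 1)).
At (-2, -3): H = diag(-6, -30).
Both eigenvalues are negative, so H is negative definite: a local maximum.

local maximum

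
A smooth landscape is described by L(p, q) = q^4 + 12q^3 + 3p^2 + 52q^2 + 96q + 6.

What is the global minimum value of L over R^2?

L(p,q) separates as A(p) + B(q) + 6, so its minimum is min A + min B + 6.
A'(p) = 6p vanishes at p ∈ {0}; B'(q) = 4(q + 2)(q + 3)(q + 4) vanishes at q ∈ {-4, -3, -2}.
Local minima of A (where A''>0): A(0)=0. Local minima of B: B(-4)=-64, B(-2)=-64.
So the global minimum of L is A(0) + B(-4) + 6 = 0 − 64 + 6 = -58, attained at (0, -4).

-58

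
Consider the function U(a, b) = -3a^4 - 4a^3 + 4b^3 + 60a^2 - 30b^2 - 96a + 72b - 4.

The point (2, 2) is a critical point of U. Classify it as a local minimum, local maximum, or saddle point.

local maximum

The mixed partial ∂²U/∂a∂b is 0, so the Hessian at any point is diag(U_aa, U_bb) = diag(12(-3a^2 - 2a + 10), 12(2b - 5)).
At (2, 2): H = diag(-72, -12).
Both eigenvalues are negative, so H is negative definite: a local maximum.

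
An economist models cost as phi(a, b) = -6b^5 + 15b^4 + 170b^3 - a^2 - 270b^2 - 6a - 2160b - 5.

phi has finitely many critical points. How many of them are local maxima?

2

phi separates as a function of a plus a function of b, so ∇phi=0 decouples.
∂phi/∂a = -2(a + 3) = 0 at a ∈ {-3}; ∂phi/∂b = -30(b - 4)(b - 3)(b + 2)(b + 3) = 0 at b ∈ {-3, -2, 3, 4}.
The Hessian is diagonal: diag(phi_aa, phi_bb). Second derivatives: phi_aa(-3)=-2; phi_bb(-3)=1260, phi_bb(-2)=-900, phi_bb(3)=900, phi_bb(4)=-1260.
Local maxima occur where both diagonal entries negative: (-3, -2), (-3, 4). Count: 2.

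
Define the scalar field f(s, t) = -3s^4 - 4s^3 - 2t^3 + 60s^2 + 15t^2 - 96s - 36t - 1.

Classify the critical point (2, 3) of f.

local maximum

The mixed partial ∂²f/∂s∂t is 0, so the Hessian at any point is diag(f_ss, f_tt) = diag(12(-3s^2 - 2s + 10), 6(-2t + 5)).
At (2, 3): H = diag(-72, -6).
Both eigenvalues are negative, so H is negative definite: a local maximum.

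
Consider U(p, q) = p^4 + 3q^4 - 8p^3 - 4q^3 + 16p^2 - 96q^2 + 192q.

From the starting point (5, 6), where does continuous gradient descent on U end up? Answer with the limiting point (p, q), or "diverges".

(4, 4)

U is separable, so gradient descent decouples: p follows -∂U/∂p, q follows -∂U/∂q.
∂U/∂p = 4p(p - 4)(p - 2); at p=5 this is 60, so p decreases.
∂U/∂q = 12(q - 4)(q - 1)(q + 4); at q=6 this is 1200, so q decreases.
p converges to its nearest critical value 4 (a local min of the p-part); q converges to 4. The iterate converges to (4, 4).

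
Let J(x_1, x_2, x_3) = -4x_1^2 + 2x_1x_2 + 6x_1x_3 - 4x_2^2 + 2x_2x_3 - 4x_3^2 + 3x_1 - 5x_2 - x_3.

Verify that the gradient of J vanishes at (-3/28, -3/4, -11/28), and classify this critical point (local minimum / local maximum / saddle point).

∇J = (-8x_1 + 2x_2 + 6x_3 + 3, 2x_1 - 8x_2 + 2x_3 - 5, 6x_1 + 2x_2 - 8x_3 - 1); substituting (-3/28, -3/4, -11/28) gives ∇J = (0, 0, 0), so (-3/28, -3/4, -11/28) is indeed a critical point.
The Hessian is constant: H = [[-8, 2, 6], [2, -8, 2], [6, 2, -8]].
Leading principal minors: Δ₁ = -8, Δ₂ = 60, Δ₃ = -112.
The minors alternate sign starting negative (−, +, −), so H is negative definite: a local maximum.

local maximum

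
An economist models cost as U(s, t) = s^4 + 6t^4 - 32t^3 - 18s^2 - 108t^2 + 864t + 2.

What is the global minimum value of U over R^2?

-2293

U(s,t) separates as P(s) + Q(t) + 2, so its minimum is min P + min Q + 2.
P'(s) = 4s(s - 3)(s + 3) vanishes at s ∈ {-3, 0, 3}; Q'(t) = 24(t - 4)(t - 3)(t + 3) vanishes at t ∈ {-3, 3, 4}.
Local minima of P (where P''>0): P(-3)=-81, P(3)=-81. Local minima of Q: Q(-3)=-2214, Q(4)=1216.
So the global minimum of U is P(-3) + Q(-3) + 2 = -81 − 2214 + 2 = -2293, attained at (-3, -3).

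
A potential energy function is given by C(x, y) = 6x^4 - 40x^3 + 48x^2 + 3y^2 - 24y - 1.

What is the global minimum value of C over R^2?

C(x,y) separates as P(x) + Q(y) − 1, so its minimum is min P + min Q − 1.
P'(x) = 24x(x - 4)(x - 1) vanishes at x ∈ {0, 1, 4}; Q'(y) = 6y - 24 vanishes at y ∈ {4}.
Local minima of P (where P''>0): P(0)=0, P(4)=-256. Local minima of Q: Q(4)=-48.
So the global minimum of C is P(4) + Q(4) − 1 = -256 − 48 − 1 = -305, attained at (4, 4).

-305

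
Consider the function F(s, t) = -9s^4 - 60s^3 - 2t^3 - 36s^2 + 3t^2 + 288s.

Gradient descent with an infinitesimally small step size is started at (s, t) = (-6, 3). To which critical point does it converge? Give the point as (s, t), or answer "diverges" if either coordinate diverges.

F is separable, so gradient descent decouples: s follows -∂F/∂s, t follows -∂F/∂t.
∂F/∂s = -36(s - 1)(s + 2)(s + 4); at s=-6 this is 2016, so s decreases.
∂F/∂t = -6t(t - 1); at t=3 this is -36, so t increases.
The s-coordinate has no critical point in that direction and runs off to infinity.

diverges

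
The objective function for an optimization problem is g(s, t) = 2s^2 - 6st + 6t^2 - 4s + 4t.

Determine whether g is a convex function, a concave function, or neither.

convex

g is quadratic, so its Hessian is the constant matrix H = [[4, -6], [-6, 12]].
det(H) = 12, tr(H) = 16.
det(H) > 0 and tr(H) > 0, so H is positive definite everywhere: convex.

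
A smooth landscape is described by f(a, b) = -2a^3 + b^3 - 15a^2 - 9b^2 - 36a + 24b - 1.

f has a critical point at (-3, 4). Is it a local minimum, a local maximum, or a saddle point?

local minimum

The mixed partial ∂²f/∂a∂b is 0, so the Hessian at any point is diag(f_aa, f_bb) = diag(-6(2a + 5), 6(b - 3)).
At (-3, 4): H = diag(6, 6).
Both eigenvalues are positive, so H is positive definite: a local minimum.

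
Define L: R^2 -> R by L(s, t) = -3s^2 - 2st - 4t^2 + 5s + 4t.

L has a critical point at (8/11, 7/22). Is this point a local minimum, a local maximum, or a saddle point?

local maximum

The Hessian of L is constant: H = [[-6, -2], [-2, -8]].
det(H) = (-6)·(-8) − (-2)² = 44.
det(H) > 0 and tr(H) = -14 < 0, so H is negative definite and the point is a local maximum.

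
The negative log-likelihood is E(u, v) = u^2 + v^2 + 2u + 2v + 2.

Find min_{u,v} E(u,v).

E(u,v) separates as P(u) + Q(v) + 2, so its minimum is min P + min Q + 2.
P'(u) = 2u + 2 vanishes at u ∈ {-1}; Q'(v) = 2v + 2 vanishes at v ∈ {-1}.
Local minima of P (where P''>0): P(-1)=-1. Local minima of Q: Q(-1)=-1.
So the global minimum of E is P(-1) + Q(-1) + 2 = -1 − 1 + 2 = 0, attained at (-1, -1).

0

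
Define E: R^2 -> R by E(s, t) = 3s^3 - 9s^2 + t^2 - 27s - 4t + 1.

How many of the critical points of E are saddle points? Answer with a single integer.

1

E separates as a function of s plus a function of t, so ∇E=0 decouples.
∂E/∂s = 9(s - 3)(s + 1) = 0 at s ∈ {-1, 3}; ∂E/∂t = 2(t - 2) = 0 at t ∈ {2}.
The Hessian is diagonal: diag(E_ss, E_tt). Second derivatives: E_ss(-1)=-36, E_ss(3)=36; E_tt(2)=2.
Saddle points occur where the two diagonal entries have opposite signs: (-1, 2). Count: 1.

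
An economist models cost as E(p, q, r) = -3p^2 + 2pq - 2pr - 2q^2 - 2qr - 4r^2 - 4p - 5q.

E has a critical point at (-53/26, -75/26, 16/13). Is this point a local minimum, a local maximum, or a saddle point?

local maximum

The Hessian is constant: H = [[-6, 2, -2], [2, -4, -2], [-2, -2, -8]].
Leading principal minors: Δ₁ = -6, Δ₂ = 20, Δ₃ = -104.
The minors alternate sign starting negative (−, +, −), so H is negative definite: a local maximum.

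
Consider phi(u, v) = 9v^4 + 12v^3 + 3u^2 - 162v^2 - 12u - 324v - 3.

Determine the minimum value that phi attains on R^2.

phi(u,v) separates as P(u) + Q(v) − 3, so its minimum is min P + min Q − 3.
P'(u) = 6u - 12 vanishes at u ∈ {2}; Q'(v) = 36(v - 3)(v + 1)(v + 3) vanishes at v ∈ {-3, -1, 3}.
Local minima of P (where P''>0): P(2)=-12. Local minima of Q: Q(-3)=-81, Q(3)=-1377.
So the global minimum of phi is P(2) + Q(3) − 3 = -12 − 1377 − 3 = -1392, attained at (2, 3).

-1392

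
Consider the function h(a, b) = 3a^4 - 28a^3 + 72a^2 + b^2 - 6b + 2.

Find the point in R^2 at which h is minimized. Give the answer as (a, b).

h(a,b) separates as P(a) + Q(b) + 2, so its minimum is min P + min Q + 2.
P'(a) = 12a(a - 4)(a - 3) vanishes at a ∈ {0, 3, 4}; Q'(b) = 2b - 6 vanishes at b ∈ {3}.
Local minima of P (where P''>0): P(0)=0, P(4)=128. Local minima of Q: Q(3)=-9.
So the global minimum of h is P(0) + Q(3) + 2 = 0 − 9 + 2 = -7, attained at (0, 3).

(0, 3)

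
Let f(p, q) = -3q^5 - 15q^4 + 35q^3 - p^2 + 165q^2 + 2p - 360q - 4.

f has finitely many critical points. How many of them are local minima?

0

f separates as a function of p plus a function of q, so ∇f=0 decouples.
∂f/∂p = -2(p - 1) = 0 at p ∈ {1}; ∂f/∂q = -15(q - 2)(q - 1)(q + 3)(q + 4) = 0 at q ∈ {-4, -3, 1, 2}.
The Hessian is diagonal: diag(f_pp, f_qq). Second derivatives: f_pp(1)=-2; f_qq(-4)=450, f_qq(-3)=-300, f_qq(1)=300, f_qq(2)=-450.
Local minima occur where both diagonal entries positive: none. Count: 0.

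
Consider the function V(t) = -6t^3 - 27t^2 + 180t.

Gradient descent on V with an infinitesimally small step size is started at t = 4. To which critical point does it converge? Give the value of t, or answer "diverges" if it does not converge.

V'(t) = -18(t - 2)(t + 5), so V'(4) = -324.
Gradient descent moves in the -V' direction, i.e. t is increasing.
There is no critical point above t=4, and V' keeps the same sign, so the iterate runs off to +∞.

diverges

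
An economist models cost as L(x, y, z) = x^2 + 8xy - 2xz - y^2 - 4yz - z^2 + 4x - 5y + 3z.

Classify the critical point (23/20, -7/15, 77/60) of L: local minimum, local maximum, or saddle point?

The Hessian is constant: H = [[2, 8, -2], [8, -2, -4], [-2, -4, -2]].
Leading principal minors: Δ₁ = 2, Δ₂ = -68, Δ₃ = 240.
The minors fit neither the all-positive nor the alternating-sign pattern, so H is indefinite: a saddle point.

saddle point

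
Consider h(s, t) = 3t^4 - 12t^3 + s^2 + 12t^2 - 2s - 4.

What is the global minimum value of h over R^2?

h(s,t) separates as P(s) + Q(t) − 4, so its minimum is min P + min Q − 4.
P'(s) = 2s - 2 vanishes at s ∈ {1}; Q'(t) = 12t(t - 2)(t - 1) vanishes at t ∈ {0, 1, 2}.
Local minima of P (where P''>0): P(1)=-1. Local minima of Q: Q(0)=0, Q(2)=0.
So the global minimum of h is P(1) + Q(0) − 4 = -1 + 0 − 4 = -5, attained at (1, 0).

-5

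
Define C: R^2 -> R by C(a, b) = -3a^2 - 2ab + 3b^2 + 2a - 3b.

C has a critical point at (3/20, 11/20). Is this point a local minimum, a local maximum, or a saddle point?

saddle point

The Hessian of C is constant: H = [[-6, -2], [-2, 6]].
det(H) = (-6)·6 − (-2)² = -40.
Since det(H) < 0, H is indefinite and the critical point is a saddle point.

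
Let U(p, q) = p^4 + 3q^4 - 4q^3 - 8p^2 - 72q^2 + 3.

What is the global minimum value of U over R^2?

U(p,q) separates as A(p) + B(q) + 3, so its minimum is min A + min B + 3.
A'(p) = 4p(p - 2)(p + 2) vanishes at p ∈ {-2, 0, 2}; B'(q) = 12q(q - 4)(q + 3) vanishes at q ∈ {-3, 0, 4}.
Local minima of A (where A''>0): A(-2)=-16, A(2)=-16. Local minima of B: B(-3)=-297, B(4)=-640.
So the global minimum of U is A(-2) + B(4) + 3 = -16 − 640 + 3 = -653, attained at (-2, 4).

-653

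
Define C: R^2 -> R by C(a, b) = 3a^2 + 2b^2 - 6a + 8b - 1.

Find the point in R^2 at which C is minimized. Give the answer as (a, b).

C(a,b) separates as P(a) + Q(b) − 1, so its minimum is min P + min Q − 1.
P'(a) = 6a - 6 vanishes at a ∈ {1}; Q'(b) = 4b + 8 vanishes at b ∈ {-2}.
Local minima of P (where P''>0): P(1)=-3. Local minima of Q: Q(-2)=-8.
So the global minimum of C is P(1) + Q(-2) − 1 = -3 − 8 − 1 = -12, attained at (1, -2).

(1, -2)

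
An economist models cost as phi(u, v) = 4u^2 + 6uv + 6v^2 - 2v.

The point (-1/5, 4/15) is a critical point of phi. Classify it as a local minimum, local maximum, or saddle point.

local minimum

The Hessian of phi is constant: H = [[8, 6], [6, 12]].
det(H) = 8·12 − 6² = 60.
det(H) > 0 and tr(H) = 20 > 0, so H is positive definite and the point is a local minimum.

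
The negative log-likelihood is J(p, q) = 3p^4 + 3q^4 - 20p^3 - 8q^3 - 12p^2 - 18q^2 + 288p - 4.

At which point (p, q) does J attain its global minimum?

(-2, 3)

J(p,q) separates as A(p) + B(q) − 4, so its minimum is min A + min B − 4.
A'(p) = 12(p - 4)(p - 3)(p + 2) vanishes at p ∈ {-2, 3, 4}; B'(q) = 12q(q - 3)(q + 1) vanishes at q ∈ {-1, 0, 3}.
Local minima of A (where A''>0): A(-2)=-416, A(4)=448. Local minima of B: B(-1)=-7, B(3)=-135.
So the global minimum of J is A(-2) + B(3) − 4 = -416 − 135 − 4 = -555, attained at (-2, 3).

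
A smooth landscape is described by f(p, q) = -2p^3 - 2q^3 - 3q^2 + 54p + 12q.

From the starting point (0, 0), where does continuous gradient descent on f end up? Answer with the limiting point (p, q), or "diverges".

f is separable, so gradient descent decouples: p follows -∂f/∂p, q follows -∂f/∂q.
∂f/∂p = -6(p - 3)(p + 3); at p=0 this is 54, so p decreases.
∂f/∂q = -6(q - 1)(q + 2); at q=0 this is 12, so q decreases.
p converges to its nearest critical value -3 (a local min of the p-part); q converges to -2. The iterate converges to (-3, -2).

(-3, -2)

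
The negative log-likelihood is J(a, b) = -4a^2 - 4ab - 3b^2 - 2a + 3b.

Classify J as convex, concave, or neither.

concave

J is quadratic, so its Hessian is the constant matrix H = [[-8, -4], [-4, -6]].
det(H) = 32, tr(H) = -14.
det(H) > 0 and tr(H) < 0, so H is negative definite everywhere: concave.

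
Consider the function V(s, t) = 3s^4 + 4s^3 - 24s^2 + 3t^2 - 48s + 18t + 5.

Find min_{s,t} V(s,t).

V(s,t) separates as P(s) + Q(t) + 5, so its minimum is min P + min Q + 5.
P'(s) = 12(s - 2)(s + 1)(s + 2) vanishes at s ∈ {-2, -1, 2}; Q'(t) = 6(t + 3) vanishes at t ∈ {-3}.
Local minima of P (where P''>0): P(-2)=16, P(2)=-112. Local minima of Q: Q(-3)=-27.
So the global minimum of V is P(2) + Q(-3) + 5 = -112 − 27 + 5 = -134, attained at (2, -3).

-134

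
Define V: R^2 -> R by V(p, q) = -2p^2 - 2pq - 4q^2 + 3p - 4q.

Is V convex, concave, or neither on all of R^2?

V is quadratic, so its Hessian is the constant matrix H = [[-4, -2], [-2, -8]].
det(H) = 28, tr(H) = -12.
det(H) > 0 and tr(H) < 0, so H is negative definite everywhere: concave.

concave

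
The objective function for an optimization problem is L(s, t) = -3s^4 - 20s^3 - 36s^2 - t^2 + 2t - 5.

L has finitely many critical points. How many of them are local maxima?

L separates as a function of s plus a function of t, so ∇L=0 decouples.
∂L/∂s = -12s(s + 2)(s + 3) = 0 at s ∈ {-3, -2, 0}; ∂L/∂t = -2(t - 1) = 0 at t ∈ {1}.
The Hessian is diagonal: diag(L_ss, L_tt). Second derivatives: L_ss(-3)=-36, L_ss(-2)=24, L_ss(0)=-72; L_tt(1)=-2.
Local maxima occur where both diagonal entries negative: (-3, 1), (0, 1). Count: 2.

2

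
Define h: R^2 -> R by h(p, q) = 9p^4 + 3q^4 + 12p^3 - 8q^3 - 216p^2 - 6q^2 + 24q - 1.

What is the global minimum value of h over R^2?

h(p,q) separates as A(p) + B(q) − 1, so its minimum is min A + min B − 1.
A'(p) = 36p(p - 3)(p + 4) vanishes at p ∈ {-4, 0, 3}; B'(q) = 12(q - 2)(q - 1)(q + 1) vanishes at q ∈ {-1, 1, 2}.
Local minima of A (where A''>0): A(-4)=-1920, A(3)=-891. Local minima of B: B(-1)=-19, B(2)=8.
So the global minimum of h is A(-4) + B(-1) − 1 = -1920 − 19 − 1 = -1940, attained at (-4, -1).

-1940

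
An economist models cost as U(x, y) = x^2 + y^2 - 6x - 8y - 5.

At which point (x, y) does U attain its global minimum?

(3, 4)

U(x,y) separates as P(x) + Q(y) − 5, so its minimum is min P + min Q − 5.
P'(x) = 2x - 6 vanishes at x ∈ {3}; Q'(y) = 2y - 8 vanishes at y ∈ {4}.
Local minima of P (where P''>0): P(3)=-9. Local minima of Q: Q(4)=-16.
So the global minimum of U is P(3) + Q(4) − 5 = -9 − 16 − 5 = -30, attained at (3, 4).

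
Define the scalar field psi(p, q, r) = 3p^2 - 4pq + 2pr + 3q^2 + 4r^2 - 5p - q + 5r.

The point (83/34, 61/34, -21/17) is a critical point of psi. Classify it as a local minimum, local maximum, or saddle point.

The Hessian is constant: H = [[6, -4, 2], [-4, 6, 0], [2, 0, 8]].
Leading principal minors: Δ₁ = 6, Δ₂ = 20, Δ₃ = 136.
All leading minors are positive, so H is positive definite: a local minimum.

local minimum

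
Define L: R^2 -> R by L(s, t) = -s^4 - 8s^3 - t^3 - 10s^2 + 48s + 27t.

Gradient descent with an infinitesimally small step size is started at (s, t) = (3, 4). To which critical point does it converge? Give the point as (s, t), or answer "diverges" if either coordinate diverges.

diverges

L is separable, so gradient descent decouples: s follows -∂L/∂s, t follows -∂L/∂t.
∂L/∂s = -4(s - 1)(s + 3)(s + 4); at s=3 this is -336, so s increases.
∂L/∂t = -3(t - 3)(t + 3); at t=4 this is -21, so t increases.
The s-coordinate has no critical point in that direction and runs off to infinity.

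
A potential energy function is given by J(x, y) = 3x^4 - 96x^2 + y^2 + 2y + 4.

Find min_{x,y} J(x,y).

-765

J(x,y) separates as P(x) + Q(y) + 4, so its minimum is min P + min Q + 4.
P'(x) = 12x(x - 4)(x + 4) vanishes at x ∈ {-4, 0, 4}; Q'(y) = 2y + 2 vanishes at y ∈ {-1}.
Local minima of P (where P''>0): P(-4)=-768, P(4)=-768. Local minima of Q: Q(-1)=-1.
So the global minimum of J is P(-4) + Q(-1) + 4 = -768 − 1 + 4 = -765, attained at (-4, -1).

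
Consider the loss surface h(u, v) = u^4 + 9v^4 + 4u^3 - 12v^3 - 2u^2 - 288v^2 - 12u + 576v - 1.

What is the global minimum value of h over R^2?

h(u,v) separates as P(u) + Q(v) − 1, so its minimum is min P + min Q − 1.
P'(u) = 4(u - 1)(u + 1)(u + 3) vanishes at u ∈ {-3, -1, 1}; Q'(v) = 36(v - 4)(v - 1)(v + 4) vanishes at v ∈ {-4, 1, 4}.
Local minima of P (where P''>0): P(-3)=-9, P(1)=-9. Local minima of Q: Q(-4)=-3840, Q(4)=-768.
So the global minimum of h is P(-3) + Q(-4) − 1 = -9 − 3840 − 1 = -3850, attained at (-3, -4).

-3850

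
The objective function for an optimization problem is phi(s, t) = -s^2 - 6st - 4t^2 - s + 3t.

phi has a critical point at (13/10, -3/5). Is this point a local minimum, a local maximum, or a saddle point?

saddle point

The Hessian of phi is constant: H = [[-2, -6], [-6, -8]].
det(H) = (-2)·(-8) − (-6)² = -20.
Since det(H) < 0, H is indefinite and the critical point is a saddle point.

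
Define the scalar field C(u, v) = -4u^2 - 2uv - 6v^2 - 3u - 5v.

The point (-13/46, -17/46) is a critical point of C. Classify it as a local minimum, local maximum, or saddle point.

The Hessian of C is constant: H = [[-8, -2], [-2, -12]].
det(H) = (-8)·(-12) − (-2)² = 92.
det(H) > 0 and tr(H) = -20 < 0, so H is negative definite and the point is a local maximum.

local maximum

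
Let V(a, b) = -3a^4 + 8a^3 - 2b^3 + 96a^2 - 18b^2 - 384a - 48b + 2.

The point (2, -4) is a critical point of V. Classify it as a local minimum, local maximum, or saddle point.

local minimum

The mixed partial ∂²V/∂a∂b is 0, so the Hessian at any point is diag(V_aa, V_bb) = diag(12(-3a^2 + 4a + 16), -12(b + 3)).
At (2, -4): H = diag(144, 12).
Both eigenvalues are positive, so H is positive definite: a local minimum.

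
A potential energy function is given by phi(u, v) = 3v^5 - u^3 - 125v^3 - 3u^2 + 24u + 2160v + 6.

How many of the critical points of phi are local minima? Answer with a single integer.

phi separates as a function of u plus a function of v, so ∇phi=0 decouples.
∂phi/∂u = -3(u - 2)(u + 4) = 0 at u ∈ {-4, 2}; ∂phi/∂v = 15(v - 4)(v - 3)(v + 3)(v + 4) = 0 at v ∈ {-4, -3, 3, 4}.
The Hessian is diagonal: diag(phi_uu, phi_vv). Second derivatives: phi_uu(-4)=18, phi_uu(2)=-18; phi_vv(-4)=-840, phi_vv(-3)=630, phi_vv(3)=-630, phi_vv(4)=840.
Local minima occur where both diagonal entries positive: (-4, -3), (-4, 4). Count: 2.

2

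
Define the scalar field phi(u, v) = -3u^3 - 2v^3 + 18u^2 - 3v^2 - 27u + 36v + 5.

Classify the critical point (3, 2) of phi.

local maximum

The mixed partial ∂²phi/∂u∂v is 0, so the Hessian at any point is diag(phi_uu, phi_vv) = diag(18(-u + 2), -6(2v + 1)).
At (3, 2): H = diag(-18, -30).
Both eigenvalues are negative, so H is negative definite: a local maximum.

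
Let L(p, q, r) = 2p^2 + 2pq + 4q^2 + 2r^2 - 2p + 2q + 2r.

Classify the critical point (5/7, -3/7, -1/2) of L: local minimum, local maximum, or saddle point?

local minimum

The Hessian is constant: H = [[4, 2, 0], [2, 8, 0], [0, 0, 4]].
Leading principal minors: Δ₁ = 4, Δ₂ = 28, Δ₃ = 112.
All leading minors are positive, so H is positive definite: a local minimum.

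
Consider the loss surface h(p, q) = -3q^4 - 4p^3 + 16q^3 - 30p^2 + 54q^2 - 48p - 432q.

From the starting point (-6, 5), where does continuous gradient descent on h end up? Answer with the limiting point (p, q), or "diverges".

diverges

h is separable, so gradient descent decouples: p follows -∂h/∂p, q follows -∂h/∂q.
∂h/∂p = -12(p + 1)(p + 4); at p=-6 this is -120, so p increases.
∂h/∂q = -12(q - 4)(q - 3)(q + 3); at q=5 this is -192, so q increases.
The q-coordinate has no critical point in that direction and runs off to infinity.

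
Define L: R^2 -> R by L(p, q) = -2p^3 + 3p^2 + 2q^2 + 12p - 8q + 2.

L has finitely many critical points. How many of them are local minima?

1

L separates as a function of p plus a function of q, so ∇L=0 decouples.
∂L/∂p = -6(p - 2)(p + 1) = 0 at p ∈ {-1, 2}; ∂L/∂q = 4(q - 2) = 0 at q ∈ {2}.
The Hessian is diagonal: diag(L_pp, L_qq). Second derivatives: L_pp(-1)=18, L_pp(2)=-18; L_qq(2)=4.
Local minima occur where both diagonal entries positive: (-1, 2). Count: 1.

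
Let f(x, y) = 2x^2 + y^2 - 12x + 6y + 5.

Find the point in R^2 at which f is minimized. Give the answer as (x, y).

(3, -3)

f(x,y) separates as P(x) + Q(y) + 5, so its minimum is min P + min Q + 5.
P'(x) = 4x - 12 vanishes at x ∈ {3}; Q'(y) = 2y + 6 vanishes at y ∈ {-3}.
Local minima of P (where P''>0): P(3)=-18. Local minima of Q: Q(-3)=-9.
So the global minimum of f is P(3) + Q(-3) + 5 = -18 − 9 + 5 = -22, attained at (3, -3).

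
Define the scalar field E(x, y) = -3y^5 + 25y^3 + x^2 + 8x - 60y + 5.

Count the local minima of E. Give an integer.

2

E separates as a function of x plus a function of y, so ∇E=0 decouples.
∂E/∂x = 2(x + 4) = 0 at x ∈ {-4}; ∂E/∂y = -15(y - 2)(y - 1)(y + 1)(y + 2) = 0 at y ∈ {-2, -1, 1, 2}.
The Hessian is diagonal: diag(E_xx, E_yy). Second derivatives: E_xx(-4)=2; E_yy(-2)=180, E_yy(-1)=-90, E_yy(1)=90, E_yy(2)=-180.
Local minima occur where both diagonal entries positive: (-4, -2), (-4, 1). Count: 2.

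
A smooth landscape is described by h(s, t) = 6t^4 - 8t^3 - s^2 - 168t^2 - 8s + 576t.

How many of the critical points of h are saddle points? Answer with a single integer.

h separates as a function of s plus a function of t, so ∇h=0 decouples.
∂h/∂s = -2(s + 4) = 0 at s ∈ {-4}; ∂h/∂t = 24(t - 3)(t - 2)(t + 4) = 0 at t ∈ {-4, 2, 3}.
The Hessian is diagonal: diag(h_ss, h_tt). Second derivatives: h_ss(-4)=-2; h_tt(-4)=1008, h_tt(2)=-144, h_tt(3)=168.
Saddle points occur where the two diagonal entries have opposite signs: (-4, -4), (-4, 3). Count: 2.

2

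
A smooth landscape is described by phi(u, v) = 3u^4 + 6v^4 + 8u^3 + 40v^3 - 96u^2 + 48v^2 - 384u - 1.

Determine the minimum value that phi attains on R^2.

phi(u,v) separates as P(u) + Q(v) − 1, so its minimum is min P + min Q − 1.
P'(u) = 12(u - 4)(u + 2)(u + 4) vanishes at u ∈ {-4, -2, 4}; Q'(v) = 24v(v + 1)(v + 4) vanishes at v ∈ {-4, -1, 0}.
Local minima of P (where P''>0): P(-4)=256, P(4)=-1792. Local minima of Q: Q(-4)=-256, Q(0)=0.
So the global minimum of phi is P(4) + Q(-4) − 1 = -1792 − 256 − 1 = -2049, attained at (4, -4).

-2049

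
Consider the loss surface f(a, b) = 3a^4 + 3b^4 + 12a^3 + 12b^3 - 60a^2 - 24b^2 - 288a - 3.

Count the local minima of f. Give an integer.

f separates as a function of a plus a function of b, so ∇f=0 decouples.
∂f/∂a = 12(a - 3)(a + 2)(a + 4) = 0 at a ∈ {-4, -2, 3}; ∂f/∂b = 12b(b - 1)(b + 4) = 0 at b ∈ {-4, 0, 1}.
The Hessian is diagonal: diag(f_aa, f_bb). Second derivatives: f_aa(-4)=168, f_aa(-2)=-120, f_aa(3)=420; f_bb(-4)=240, f_bb(0)=-48, f_bb(1)=60.
Local minima occur where both diagonal entries positive: (-4, -4), (-4, 1), (3, -4), (3, 1). Count: 4.

4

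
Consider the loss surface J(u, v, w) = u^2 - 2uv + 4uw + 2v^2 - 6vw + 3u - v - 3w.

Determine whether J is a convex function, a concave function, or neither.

J is quadratic, so its Hessian is the constant matrix H = [[2, -2, 4], [-2, 4, -6], [4, -6, 0]].
Leading principal minors: 2, 4, -40.
Neither pattern holds ⇒ H is indefinite ⇒ neither convex nor concave.

neither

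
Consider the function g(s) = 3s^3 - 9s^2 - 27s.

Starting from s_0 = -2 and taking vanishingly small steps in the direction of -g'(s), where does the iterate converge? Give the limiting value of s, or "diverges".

g'(s) = 9(s - 3)(s + 1), so g'(-2) = 45.
Gradient descent moves in the -g' direction, i.e. s is decreasing.
There is no critical point below s=-2, and g' keeps the same sign, so the iterate runs off to −∞.

diverges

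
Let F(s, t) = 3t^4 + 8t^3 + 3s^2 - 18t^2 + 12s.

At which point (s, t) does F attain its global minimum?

F(s,t) separates as P(s) + Q(t), so its minimum is min P + min Q.
P'(s) = 6s + 12 vanishes at s ∈ {-2}; Q'(t) = 12t(t - 1)(t + 3) vanishes at t ∈ {-3, 0, 1}.
Local minima of P (where P''>0): P(-2)=-12. Local minima of Q: Q(-3)=-135, Q(1)=-7.
So the global minimum of F is P(-2) + Q(-3) = -12 − 135 = -147, attained at (-2, -3).

(-2, -3)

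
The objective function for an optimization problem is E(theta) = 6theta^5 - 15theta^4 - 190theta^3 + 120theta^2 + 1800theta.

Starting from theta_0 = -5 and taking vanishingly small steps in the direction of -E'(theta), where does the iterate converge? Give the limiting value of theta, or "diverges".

diverges

E'(theta) = 30(theta - 5)(theta - 2)(theta + 2)(theta + 3), so E'(-5) = 12600.
Gradient descent moves in the -E' direction, i.e. theta is decreasing.
There is no critical point below theta=-5, and E' keeps the same sign, so the iterate runs off to −∞.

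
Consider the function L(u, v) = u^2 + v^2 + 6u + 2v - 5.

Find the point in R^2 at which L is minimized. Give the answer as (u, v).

(-3, -1)

L(u,v) separates as P(u) + Q(v) − 5, so its minimum is min P + min Q − 5.
P'(u) = 2u + 6 vanishes at u ∈ {-3}; Q'(v) = 2v + 2 vanishes at v ∈ {-1}.
Local minima of P (where P''>0): P(-3)=-9. Local minima of Q: Q(-1)=-1.
So the global minimum of L is P(-3) + Q(-1) − 5 = -9 − 1 − 5 = -15, attained at (-3, -1).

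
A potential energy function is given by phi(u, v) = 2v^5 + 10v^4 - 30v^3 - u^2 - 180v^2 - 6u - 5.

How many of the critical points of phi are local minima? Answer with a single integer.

phi separates as a function of u plus a function of v, so ∇phi=0 decouples.
∂phi/∂u = -2(u + 3) = 0 at u ∈ {-3}; ∂phi/∂v = 10v(v - 3)(v + 3)(v + 4) = 0 at v ∈ {-4, -3, 0, 3}.
The Hessian is diagonal: diag(phi_uu, phi_vv). Second derivatives: phi_uu(-3)=-2; phi_vv(-4)=-280, phi_vv(-3)=180, phi_vv(0)=-360, phi_vv(3)=1260.
Local minima occur where both diagonal entries positive: none. Count: 0.

0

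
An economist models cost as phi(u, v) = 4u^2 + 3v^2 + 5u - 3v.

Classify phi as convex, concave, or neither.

phi is quadratic, so its Hessian is the constant matrix H = [[8, 0], [0, 6]].
det(H) = 48, tr(H) = 14.
det(H) > 0 and tr(H) > 0, so H is positive definite everywhere: convex.

convex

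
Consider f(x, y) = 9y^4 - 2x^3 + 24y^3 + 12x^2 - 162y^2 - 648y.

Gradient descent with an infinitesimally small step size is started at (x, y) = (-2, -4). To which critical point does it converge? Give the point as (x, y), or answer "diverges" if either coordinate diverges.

f is separable, so gradient descent decouples: x follows -∂f/∂x, y follows -∂f/∂y.
∂f/∂x = -6x(x - 4); at x=-2 this is -72, so x increases.
∂f/∂y = 36(y - 3)(y + 2)(y + 3); at y=-4 this is -504, so y increases.
x converges to its nearest critical value 0 (a local min of the x-part); y converges to -3. The iterate converges to (0, -3).

(0, -3)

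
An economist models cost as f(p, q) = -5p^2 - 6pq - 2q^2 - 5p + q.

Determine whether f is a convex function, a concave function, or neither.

concave

f is quadratic, so its Hessian is the constant matrix H = [[-10, -6], [-6, -4]].
det(H) = 4, tr(H) = -14.
det(H) > 0 and tr(H) < 0, so H is negative definite everywhere: concave.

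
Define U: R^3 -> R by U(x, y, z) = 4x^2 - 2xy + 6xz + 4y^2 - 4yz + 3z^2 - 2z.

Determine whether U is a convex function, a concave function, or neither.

convex

U is quadratic, so its Hessian is the constant matrix H = [[8, -2, 6], [-2, 8, -4], [6, -4, 6]].
Leading principal minors: 8, 60, 40.
All positive ⇒ H ≻ 0 ⇒ convex.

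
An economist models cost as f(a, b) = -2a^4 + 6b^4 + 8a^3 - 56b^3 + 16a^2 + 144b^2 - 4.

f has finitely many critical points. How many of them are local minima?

2

f separates as a function of a plus a function of b, so ∇f=0 decouples.
∂f/∂a = -8a(a - 4)(a + 1) = 0 at a ∈ {-1, 0, 4}; ∂f/∂b = 24b(b - 4)(b - 3) = 0 at b ∈ {0, 3, 4}.
The Hessian is diagonal: diag(f_aa, f_bb). Second derivatives: f_aa(-1)=-40, f_aa(0)=32, f_aa(4)=-160; f_bb(0)=288, f_bb(3)=-72, f_bb(4)=96.
Local minima occur where both diagonal entries positive: (0, 0), (0, 4). Count: 2.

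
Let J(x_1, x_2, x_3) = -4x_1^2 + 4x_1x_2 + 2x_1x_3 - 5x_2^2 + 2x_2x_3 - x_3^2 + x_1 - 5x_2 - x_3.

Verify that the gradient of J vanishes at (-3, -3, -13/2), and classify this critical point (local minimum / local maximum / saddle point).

∇J = (-8x_1 + 4x_2 + 2x_3 + 1, 4x_1 - 10x_2 + 2x_3 - 5, 2x_1 + 2x_2 - 2x_3 - 1); substituting (-3, -3, -13/2) gives ∇J = (0, 0, 0), so (-3, -3, -13/2) is indeed a critical point.
The Hessian is constant: H = [[-8, 4, 2], [4, -10, 2], [2, 2, -2]].
Leading principal minors: Δ₁ = -8, Δ₂ = 64, Δ₃ = -24.
The minors alternate sign starting negative (−, +, −), so H is negative definite: a local maximum.

local maximum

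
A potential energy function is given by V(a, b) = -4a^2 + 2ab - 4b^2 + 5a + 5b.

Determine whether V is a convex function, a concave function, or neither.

V is quadratic, so its Hessian is the constant matrix H = [[-8, 2], [2, -8]].
det(H) = 60, tr(H) = -16.
det(H) > 0 and tr(H) < 0, so H is negative definite everywhere: concave.

concave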